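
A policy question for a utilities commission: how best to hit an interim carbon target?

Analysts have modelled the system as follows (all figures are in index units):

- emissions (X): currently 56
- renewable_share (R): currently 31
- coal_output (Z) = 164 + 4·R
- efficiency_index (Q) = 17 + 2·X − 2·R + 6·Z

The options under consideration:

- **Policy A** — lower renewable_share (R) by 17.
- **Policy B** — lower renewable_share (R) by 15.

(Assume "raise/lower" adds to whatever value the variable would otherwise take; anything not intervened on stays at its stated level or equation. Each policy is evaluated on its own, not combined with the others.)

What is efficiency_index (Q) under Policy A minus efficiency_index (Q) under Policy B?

-44

Policy A (R − 17):
  X = 56
  R = 31 − 17 = 14
  Z = 164 + 4·14 = 220
  Q = 17 + 2·56 − 2·14 + 6·220 = 1421
Policy B (R − 15):
  X = 56
  R = 31 − 15 = 16
  Z = 164 + 4·16 = 228
  Q = 17 + 2·56 − 2·16 + 6·228 = 1465
Q: 1421 − 1465 = -44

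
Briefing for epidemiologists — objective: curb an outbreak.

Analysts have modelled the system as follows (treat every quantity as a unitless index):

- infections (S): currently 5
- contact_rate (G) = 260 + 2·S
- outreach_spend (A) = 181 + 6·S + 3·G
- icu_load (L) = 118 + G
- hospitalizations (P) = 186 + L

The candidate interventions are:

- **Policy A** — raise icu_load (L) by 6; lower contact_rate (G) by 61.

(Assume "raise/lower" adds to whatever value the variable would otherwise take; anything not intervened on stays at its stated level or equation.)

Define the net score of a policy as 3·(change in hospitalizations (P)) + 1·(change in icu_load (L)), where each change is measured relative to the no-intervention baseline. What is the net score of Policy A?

-220

Baseline:
  S = 5
  G = 260 + 2·5 = 270
  L = 118 + 270 = 388
  P = 186 + 388 = 574
Policy A (L + 6, G − 61):
  S = 5
  G = 260 + 2·5 (−61 from intervention) = 209
  L = 118 + 209 (+6 from intervention) = 333
  P = 186 + 333 = 519
ΔP = 519 − 574 = -55; ΔL = 333 − 388 = -55
Score = 3·(-55) + 1·(-55) = -220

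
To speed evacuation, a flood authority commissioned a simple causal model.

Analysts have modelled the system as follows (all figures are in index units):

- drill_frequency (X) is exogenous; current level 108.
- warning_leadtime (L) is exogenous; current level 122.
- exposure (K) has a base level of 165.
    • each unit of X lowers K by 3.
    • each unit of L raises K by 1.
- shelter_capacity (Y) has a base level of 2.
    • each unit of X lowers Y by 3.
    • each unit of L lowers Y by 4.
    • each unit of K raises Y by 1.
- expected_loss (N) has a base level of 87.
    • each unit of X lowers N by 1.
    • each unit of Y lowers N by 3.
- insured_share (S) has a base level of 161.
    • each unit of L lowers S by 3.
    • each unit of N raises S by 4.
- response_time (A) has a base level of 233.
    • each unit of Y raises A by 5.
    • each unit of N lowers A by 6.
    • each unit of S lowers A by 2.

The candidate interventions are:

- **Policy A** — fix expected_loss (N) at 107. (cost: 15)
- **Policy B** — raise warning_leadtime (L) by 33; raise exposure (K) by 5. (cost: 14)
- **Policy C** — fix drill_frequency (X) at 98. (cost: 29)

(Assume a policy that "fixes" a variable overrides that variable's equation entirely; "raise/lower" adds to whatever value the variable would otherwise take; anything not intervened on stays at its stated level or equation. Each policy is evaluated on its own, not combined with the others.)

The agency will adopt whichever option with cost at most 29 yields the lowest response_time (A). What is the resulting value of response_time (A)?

Policy A (N := 107):
  X = 108
  L = 122
  K = 165 − 3·108 + 122 = -37
  Y = 2 − 3·108 − 4·122 + (-37) = -847
  N = 107
  S = 161 − 3·122 + 4·107 = 223
  A = 233 + 5·(-847) − 6·107 − 2·223 = -5090
Policy B (L + 33, K + 5):
  X = 108
  L = 122 + 33 = 155
  K = 165 − 3·108 + 155 (+5 from intervention) = 1
  Y = 2 − 3·108 − 4·155 + 1 = -941
  N = 87 − 108 − 3·(-941) = 2802
  S = 161 − 3·155 + 4·2802 = 10904
  A = 233 + 5·(-941) − 6·2802 − 2·10904 = -43092
Policy C (X := 98):
  X = 98
  L = 122
  K = 165 − 3·98 + 122 = -7
  Y = 2 − 3·98 − 4·122 + (-7) = -787
  N = 87 − 98 − 3·(-787) = 2350
  S = 161 − 3·122 + 4·2350 = 9195
  A = 233 + 5·(-787) − 6·2350 − 2·9195 = -36192
Comparing — Policy A: A=-5090, Policy B: A=-43092, Policy C: A=-36192. Lowest is -43092 (Policy B).

-43092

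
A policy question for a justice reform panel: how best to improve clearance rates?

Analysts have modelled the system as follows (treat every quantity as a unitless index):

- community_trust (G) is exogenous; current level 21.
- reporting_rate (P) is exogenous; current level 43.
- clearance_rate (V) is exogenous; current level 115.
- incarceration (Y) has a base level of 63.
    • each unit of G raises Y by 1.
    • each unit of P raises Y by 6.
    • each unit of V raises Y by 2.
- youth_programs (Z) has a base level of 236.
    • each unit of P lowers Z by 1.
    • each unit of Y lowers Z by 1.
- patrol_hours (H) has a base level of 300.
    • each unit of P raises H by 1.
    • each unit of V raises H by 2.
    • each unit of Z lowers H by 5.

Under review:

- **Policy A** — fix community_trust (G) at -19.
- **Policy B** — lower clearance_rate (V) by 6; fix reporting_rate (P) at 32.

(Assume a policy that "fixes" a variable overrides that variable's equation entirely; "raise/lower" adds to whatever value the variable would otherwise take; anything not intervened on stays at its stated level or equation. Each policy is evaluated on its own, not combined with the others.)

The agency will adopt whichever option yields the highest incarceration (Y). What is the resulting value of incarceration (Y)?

Policy A (G := -19):
  G = -19
  P = 43
  V = 115
  Y = 63 + (-19) + 6·43 + 2·115 = 532
Policy B (V − 6, P := 32):
  G = 21
  P = 32
  V = 115 − 6 = 109
  Y = 63 + 21 + 6·32 + 2·109 = 494
Comparing — Policy A: Y=532, Policy B: Y=494. Highest is 532 (Policy A).

532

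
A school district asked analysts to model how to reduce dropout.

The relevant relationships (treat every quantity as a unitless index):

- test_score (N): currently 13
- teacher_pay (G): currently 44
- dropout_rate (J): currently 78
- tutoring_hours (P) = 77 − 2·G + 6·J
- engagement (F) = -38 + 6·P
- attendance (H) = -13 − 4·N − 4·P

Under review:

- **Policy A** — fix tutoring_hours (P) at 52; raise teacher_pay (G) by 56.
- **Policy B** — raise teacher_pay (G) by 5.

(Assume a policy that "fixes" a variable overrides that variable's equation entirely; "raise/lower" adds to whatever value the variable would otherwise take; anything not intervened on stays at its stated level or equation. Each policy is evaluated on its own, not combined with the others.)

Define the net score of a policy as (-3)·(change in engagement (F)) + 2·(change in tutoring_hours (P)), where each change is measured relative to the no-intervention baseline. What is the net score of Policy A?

6480

Baseline:
  G = 44
  J = 78
  P = 77 − 2·44 + 6·78 = 457
  F = -38 + 6·457 = 2704
Policy A (P := 52, G + 56):
  G = 44 + 56 = 100
  J = 78
  P = 52
  F = -38 + 6·52 = 274
ΔF = 274 − 2704 = -2430; ΔP = 52 − 457 = -405
Score = (-3)·(-2430) + 2·(-405) = 6480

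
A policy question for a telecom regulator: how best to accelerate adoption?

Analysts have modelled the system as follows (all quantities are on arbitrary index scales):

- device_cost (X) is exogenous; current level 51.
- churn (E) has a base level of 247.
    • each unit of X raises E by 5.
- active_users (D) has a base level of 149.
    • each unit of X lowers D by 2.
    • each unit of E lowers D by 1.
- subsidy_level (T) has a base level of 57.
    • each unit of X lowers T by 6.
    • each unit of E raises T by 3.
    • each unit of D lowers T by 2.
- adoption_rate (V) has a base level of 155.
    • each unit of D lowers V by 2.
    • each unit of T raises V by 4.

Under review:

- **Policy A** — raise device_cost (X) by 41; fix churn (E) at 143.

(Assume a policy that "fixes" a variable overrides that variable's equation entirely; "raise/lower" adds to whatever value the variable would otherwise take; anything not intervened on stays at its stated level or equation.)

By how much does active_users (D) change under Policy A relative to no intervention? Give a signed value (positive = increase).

Baseline:
  X = 51
  E = 247 + 5·51 = 502
  D = 149 − 2·51 − 502 = -455
Policy A (X + 41, E := 143):
  X = 51 + 41 = 92
  E = 143
  D = 149 − 2·92 − 143 = -178
Change in D: -178 − (-455) = 277

277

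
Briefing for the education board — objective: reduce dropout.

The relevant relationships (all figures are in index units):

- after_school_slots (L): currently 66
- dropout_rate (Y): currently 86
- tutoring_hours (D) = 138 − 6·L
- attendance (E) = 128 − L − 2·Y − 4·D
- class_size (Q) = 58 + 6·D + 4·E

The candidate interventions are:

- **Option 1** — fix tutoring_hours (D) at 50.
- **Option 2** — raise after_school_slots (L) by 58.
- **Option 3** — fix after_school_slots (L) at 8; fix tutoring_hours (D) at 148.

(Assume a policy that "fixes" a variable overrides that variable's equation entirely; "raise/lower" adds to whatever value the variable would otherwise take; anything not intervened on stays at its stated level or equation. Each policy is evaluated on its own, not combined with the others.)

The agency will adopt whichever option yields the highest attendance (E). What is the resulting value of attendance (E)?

2256

Option 1 (D := 50):
  L = 66
  Y = 86
  D = 50
  E = 128 − 66 − 2·86 − 4·50 = -310
Option 2 (L + 58):
  L = 66 + 58 = 124
  Y = 86
  D = 138 − 6·124 = -606
  E = 128 − 124 − 2·86 − 4·(-606) = 2256
Option 3 (L := 8, D := 148):
  L = 8
  Y = 86
  D = 148
  E = 128 − 8 − 2·86 − 4·148 = -644
Comparing — Option 1: E=-310, Option 2: E=2256, Option 3: E=-644. Highest is 2256 (Option 2).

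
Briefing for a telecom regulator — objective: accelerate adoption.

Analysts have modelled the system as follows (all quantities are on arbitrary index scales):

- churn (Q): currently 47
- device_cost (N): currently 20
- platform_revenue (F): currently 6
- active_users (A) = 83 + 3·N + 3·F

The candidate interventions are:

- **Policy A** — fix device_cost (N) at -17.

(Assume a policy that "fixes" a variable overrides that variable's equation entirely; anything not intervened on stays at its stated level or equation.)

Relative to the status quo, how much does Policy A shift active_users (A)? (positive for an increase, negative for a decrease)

Baseline:
  N = 20
  F = 6
  A = 83 + 3·20 + 3·6 = 161
Policy A (N := -17):
  N = -17
  F = 6
  A = 83 + 3·(-17) + 3·6 = 50
Change in A: 50 − 161 = -111

-111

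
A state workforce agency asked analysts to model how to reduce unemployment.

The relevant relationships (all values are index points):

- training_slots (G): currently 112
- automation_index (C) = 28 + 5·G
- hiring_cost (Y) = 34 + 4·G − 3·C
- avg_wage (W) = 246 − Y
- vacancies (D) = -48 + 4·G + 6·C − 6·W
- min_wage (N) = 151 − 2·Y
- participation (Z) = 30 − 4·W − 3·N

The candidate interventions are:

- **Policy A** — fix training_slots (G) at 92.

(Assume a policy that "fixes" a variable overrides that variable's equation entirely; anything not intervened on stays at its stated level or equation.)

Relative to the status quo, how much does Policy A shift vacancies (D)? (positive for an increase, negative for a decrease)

Baseline:
  G = 112
  C = 28 + 5·112 = 588
  Y = 34 + 4·112 − 3·588 = -1282
  W = 246 − (-1282) = 1528
  D = -48 + 4·112 + 6·588 − 6·1528 = -5240
Policy A (G := 92):
  G = 92
  C = 28 + 5·92 = 488
  Y = 34 + 4·92 − 3·488 = -1062
  W = 246 − (-1062) = 1308
  D = -48 + 4·92 + 6·488 − 6·1308 = -4600
Change in D: -4600 − (-5240) = 640

640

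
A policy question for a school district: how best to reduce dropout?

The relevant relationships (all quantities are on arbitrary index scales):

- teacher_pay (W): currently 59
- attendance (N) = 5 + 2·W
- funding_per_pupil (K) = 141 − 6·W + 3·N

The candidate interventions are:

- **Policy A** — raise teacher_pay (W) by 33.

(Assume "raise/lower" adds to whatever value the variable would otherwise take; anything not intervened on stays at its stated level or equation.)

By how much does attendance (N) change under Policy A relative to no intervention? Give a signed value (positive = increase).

66

Baseline:
  W = 59
  N = 5 + 2·59 = 123
Policy A (W + 33):
  W = 59 + 33 = 92
  N = 5 + 2·92 = 189
Change in N: 189 − 123 = 66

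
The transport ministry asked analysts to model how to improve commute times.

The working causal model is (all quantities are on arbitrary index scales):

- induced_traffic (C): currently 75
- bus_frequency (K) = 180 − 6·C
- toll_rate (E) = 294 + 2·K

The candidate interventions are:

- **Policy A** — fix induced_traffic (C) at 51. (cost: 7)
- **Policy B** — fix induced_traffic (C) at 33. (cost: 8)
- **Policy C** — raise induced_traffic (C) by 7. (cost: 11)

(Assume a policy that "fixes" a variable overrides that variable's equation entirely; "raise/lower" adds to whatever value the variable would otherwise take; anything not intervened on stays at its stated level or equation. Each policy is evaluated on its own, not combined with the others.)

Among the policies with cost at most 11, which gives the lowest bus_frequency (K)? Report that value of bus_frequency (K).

-312

Policy A (C := 51):
  C = 51
  K = 180 − 6·51 = -126
Policy B (C := 33):
  C = 33
  K = 180 − 6·33 = -18
Policy C (C + 7):
  C = 75 + 7 = 82
  K = 180 − 6·82 = -312
Comparing — Policy A: K=-126, Policy B: K=-18, Policy C: K=-312. Lowest is -312 (Policy C).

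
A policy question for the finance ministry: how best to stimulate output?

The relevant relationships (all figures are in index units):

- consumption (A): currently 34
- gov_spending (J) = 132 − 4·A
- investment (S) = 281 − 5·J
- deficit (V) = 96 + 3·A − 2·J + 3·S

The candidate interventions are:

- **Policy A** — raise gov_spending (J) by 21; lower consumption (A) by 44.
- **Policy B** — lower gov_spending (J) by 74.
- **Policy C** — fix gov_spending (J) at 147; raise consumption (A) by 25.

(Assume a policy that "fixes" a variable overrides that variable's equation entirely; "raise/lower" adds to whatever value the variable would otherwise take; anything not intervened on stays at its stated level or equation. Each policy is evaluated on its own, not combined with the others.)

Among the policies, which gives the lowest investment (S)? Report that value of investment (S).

-684

Policy A (J + 21, A − 44):
  A = 34 − 44 = -10
  J = 132 − 4·(-10) (+21 from intervention) = 193
  S = 281 − 5·193 = -684
Policy B (J − 74):
  A = 34
  J = 132 − 4·34 (−74 from intervention) = -78
  S = 281 − 5·(-78) = 671
Policy C (J := 147, A + 25):
  A = 34 + 25 = 59
  J = 147
  S = 281 − 5·147 = -454
Comparing — Policy A: S=-684, Policy B: S=671, Policy C: S=-454. Lowest is -684 (Policy A).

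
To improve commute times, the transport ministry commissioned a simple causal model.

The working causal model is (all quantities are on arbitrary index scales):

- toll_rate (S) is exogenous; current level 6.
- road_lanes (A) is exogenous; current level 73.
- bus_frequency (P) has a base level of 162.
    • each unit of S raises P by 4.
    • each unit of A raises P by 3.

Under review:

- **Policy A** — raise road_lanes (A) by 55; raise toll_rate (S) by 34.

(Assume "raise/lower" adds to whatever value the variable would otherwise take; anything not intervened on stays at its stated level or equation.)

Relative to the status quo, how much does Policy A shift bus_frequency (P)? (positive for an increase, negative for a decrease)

301

Baseline:
  S = 6
  A = 73
  P = 162 + 4·6 + 3·73 = 405
Policy A (A + 55, S + 34):
  S = 6 + 34 = 40
  A = 73 + 55 = 128
  P = 162 + 4·40 + 3·128 = 706
Change in P: 706 − 405 = 301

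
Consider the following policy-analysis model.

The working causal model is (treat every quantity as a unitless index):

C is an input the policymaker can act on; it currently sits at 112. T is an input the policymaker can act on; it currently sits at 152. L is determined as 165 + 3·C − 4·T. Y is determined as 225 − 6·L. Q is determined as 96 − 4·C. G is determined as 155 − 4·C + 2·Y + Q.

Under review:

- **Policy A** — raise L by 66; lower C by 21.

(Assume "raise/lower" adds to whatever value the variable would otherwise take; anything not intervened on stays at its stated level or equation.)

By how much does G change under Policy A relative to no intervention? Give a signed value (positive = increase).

Baseline:
  C = 112
  T = 152
  L = 165 + 3·112 − 4·152 = -107
  Y = 225 − 6·(-107) = 867
  Q = 96 − 4·112 = -352
  G = 155 − 4·112 + 2·867 + (-352) = 1089
Policy A (L + 66, C − 21):
  C = 112 − 21 = 91
  T = 152
  L = 165 + 3·91 − 4·152 (+66 from intervention) = -104
  Y = 225 − 6·(-104) = 849
  Q = 96 − 4·91 = -268
  G = 155 − 4·91 + 2·849 + (-268) = 1221
Change in G: 1221 − 1089 = 132

132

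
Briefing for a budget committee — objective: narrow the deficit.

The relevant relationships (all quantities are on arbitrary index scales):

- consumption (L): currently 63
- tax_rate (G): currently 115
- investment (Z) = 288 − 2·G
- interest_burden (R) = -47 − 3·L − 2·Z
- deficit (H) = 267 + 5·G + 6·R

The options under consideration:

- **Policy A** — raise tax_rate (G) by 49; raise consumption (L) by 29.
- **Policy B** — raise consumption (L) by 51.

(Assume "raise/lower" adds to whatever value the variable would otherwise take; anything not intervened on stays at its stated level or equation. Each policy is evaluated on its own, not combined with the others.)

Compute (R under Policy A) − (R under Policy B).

Policy A (G + 49, L + 29):
  L = 63 + 29 = 92
  G = 115 + 49 = 164
  Z = 288 − 2·164 = -40
  R = -47 − 3·92 − 2·(-40) = -243
Policy B (L + 51):
  L = 63 + 51 = 114
  G = 115
  Z = 288 − 2·115 = 58
  R = -47 − 3·114 − 2·58 = -505
R: -243 − (-505) = 262

262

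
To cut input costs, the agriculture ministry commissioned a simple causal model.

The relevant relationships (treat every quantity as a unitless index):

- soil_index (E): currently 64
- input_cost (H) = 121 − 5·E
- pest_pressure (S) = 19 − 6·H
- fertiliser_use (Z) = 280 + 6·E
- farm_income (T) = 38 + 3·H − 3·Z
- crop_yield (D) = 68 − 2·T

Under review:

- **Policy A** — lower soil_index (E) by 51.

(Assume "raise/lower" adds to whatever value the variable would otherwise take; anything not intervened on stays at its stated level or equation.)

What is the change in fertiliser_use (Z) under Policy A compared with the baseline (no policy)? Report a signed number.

-306

Baseline:
  E = 64
  Z = 280 + 6·64 = 664
Policy A (E − 51):
  E = 64 − 51 = 13
  Z = 280 + 6·13 = 358
Change in Z: 358 − 664 = -306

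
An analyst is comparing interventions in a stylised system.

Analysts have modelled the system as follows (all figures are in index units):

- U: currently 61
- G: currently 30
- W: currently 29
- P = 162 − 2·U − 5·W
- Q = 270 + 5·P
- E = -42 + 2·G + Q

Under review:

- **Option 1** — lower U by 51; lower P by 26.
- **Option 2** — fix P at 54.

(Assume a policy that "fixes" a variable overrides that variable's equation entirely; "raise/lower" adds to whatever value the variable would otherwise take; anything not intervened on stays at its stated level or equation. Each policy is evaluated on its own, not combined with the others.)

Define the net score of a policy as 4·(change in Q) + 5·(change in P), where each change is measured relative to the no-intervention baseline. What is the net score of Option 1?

Baseline:
  U = 61
  W = 29
  P = 162 − 2·61 − 5·29 = -105
  Q = 270 + 5·(-105) = -255
Option 1 (U − 51, P − 26):
  U = 61 − 51 = 10
  W = 29
  P = 162 − 2·10 − 5·29 (−26 from intervention) = -29
  Q = 270 + 5·(-29) = 125
ΔQ = 125 − (-255) = 380; ΔP = -29 − (-105) = 76
Score = 4·380 + 5·76 = 1900

1900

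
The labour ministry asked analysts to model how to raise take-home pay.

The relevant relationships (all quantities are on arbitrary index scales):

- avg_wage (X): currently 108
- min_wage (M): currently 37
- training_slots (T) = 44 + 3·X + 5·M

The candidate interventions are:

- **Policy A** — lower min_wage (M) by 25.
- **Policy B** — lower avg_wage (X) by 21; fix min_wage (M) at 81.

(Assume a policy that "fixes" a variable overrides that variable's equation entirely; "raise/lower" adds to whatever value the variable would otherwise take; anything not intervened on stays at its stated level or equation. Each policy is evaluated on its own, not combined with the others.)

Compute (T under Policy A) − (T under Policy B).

Policy A (M − 25):
  X = 108
  M = 37 − 25 = 12
  T = 44 + 3·108 + 5·12 = 428
Policy B (X − 21, M := 81):
  X = 108 − 21 = 87
  M = 81
  T = 44 + 3·87 + 5·81 = 710
T: 428 − 710 = -282

-282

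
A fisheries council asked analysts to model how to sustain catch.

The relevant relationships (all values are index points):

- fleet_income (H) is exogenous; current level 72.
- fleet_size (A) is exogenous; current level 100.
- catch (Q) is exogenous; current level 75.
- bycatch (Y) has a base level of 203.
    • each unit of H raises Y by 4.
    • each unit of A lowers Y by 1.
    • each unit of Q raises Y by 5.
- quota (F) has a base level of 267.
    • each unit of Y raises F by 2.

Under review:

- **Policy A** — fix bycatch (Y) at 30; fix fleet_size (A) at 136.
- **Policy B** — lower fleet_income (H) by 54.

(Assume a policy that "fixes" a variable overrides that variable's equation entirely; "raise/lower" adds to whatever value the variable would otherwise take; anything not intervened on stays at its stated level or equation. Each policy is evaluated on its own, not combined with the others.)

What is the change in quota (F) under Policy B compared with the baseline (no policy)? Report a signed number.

Baseline:
  H = 72
  A = 100
  Q = 75
  Y = 203 + 4·72 − 100 + 5·75 = 766
  F = 267 + 2·766 = 1799
Policy B (H − 54):
  H = 72 − 54 = 18
  A = 100
  Q = 75
  Y = 203 + 4·18 − 100 + 5·75 = 550
  F = 267 + 2·550 = 1367
Change in F: 1367 − 1799 = -432

-432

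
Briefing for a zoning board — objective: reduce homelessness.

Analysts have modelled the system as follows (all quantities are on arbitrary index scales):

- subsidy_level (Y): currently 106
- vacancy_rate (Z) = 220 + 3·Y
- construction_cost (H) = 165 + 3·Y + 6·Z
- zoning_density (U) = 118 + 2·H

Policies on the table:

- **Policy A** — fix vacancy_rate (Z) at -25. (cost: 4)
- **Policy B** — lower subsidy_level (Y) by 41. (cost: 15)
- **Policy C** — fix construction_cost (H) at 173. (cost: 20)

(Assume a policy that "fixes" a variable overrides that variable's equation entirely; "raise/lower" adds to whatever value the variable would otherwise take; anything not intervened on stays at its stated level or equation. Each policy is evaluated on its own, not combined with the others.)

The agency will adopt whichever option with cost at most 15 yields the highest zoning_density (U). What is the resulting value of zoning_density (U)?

Policy A (Z := -25):
  Y = 106
  Z = -25
  H = 165 + 3·106 + 6·(-25) = 333
  U = 118 + 2·333 = 784
Policy B (Y − 41):
  Y = 106 − 41 = 65
  Z = 220 + 3·65 = 415
  H = 165 + 3·65 + 6·415 = 2850
  U = 118 + 2·2850 = 5818
Comparing — Policy A: U=784, Policy B: U=5818. Highest is 5818 (Policy B).

5818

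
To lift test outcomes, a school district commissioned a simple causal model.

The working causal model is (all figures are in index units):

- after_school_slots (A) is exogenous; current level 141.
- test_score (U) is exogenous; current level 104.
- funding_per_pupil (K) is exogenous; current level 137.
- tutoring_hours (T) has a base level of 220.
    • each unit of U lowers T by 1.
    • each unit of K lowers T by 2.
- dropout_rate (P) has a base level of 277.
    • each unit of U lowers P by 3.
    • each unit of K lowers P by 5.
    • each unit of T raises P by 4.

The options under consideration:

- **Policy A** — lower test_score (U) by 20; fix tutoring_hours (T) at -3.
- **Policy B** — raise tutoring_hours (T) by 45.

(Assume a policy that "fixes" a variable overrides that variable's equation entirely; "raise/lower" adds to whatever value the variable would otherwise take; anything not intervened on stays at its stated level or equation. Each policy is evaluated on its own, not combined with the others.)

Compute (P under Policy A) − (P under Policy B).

Policy A (U − 20, T := -3):
  U = 104 − 20 = 84
  K = 137
  T = -3
  P = 277 − 3·84 − 5·137 + 4·(-3) = -672
Policy B (T + 45):
  U = 104
  K = 137
  T = 220 − 104 − 2·137 (+45 from intervention) = -113
  P = 277 − 3·104 − 5·137 + 4·(-113) = -1172
P: -672 − (-1172) = 500

500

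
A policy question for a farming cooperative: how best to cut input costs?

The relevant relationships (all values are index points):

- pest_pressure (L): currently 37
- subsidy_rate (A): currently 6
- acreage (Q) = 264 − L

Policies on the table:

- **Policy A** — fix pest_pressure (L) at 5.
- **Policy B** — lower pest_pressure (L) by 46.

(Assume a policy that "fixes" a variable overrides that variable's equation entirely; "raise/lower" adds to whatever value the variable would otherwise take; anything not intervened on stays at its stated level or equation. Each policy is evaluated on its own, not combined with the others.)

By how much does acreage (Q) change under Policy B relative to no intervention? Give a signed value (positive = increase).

46

Baseline:
  L = 37
  Q = 264 − 37 = 227
Policy B (L − 46):
  L = 37 − 46 = -9
  Q = 264 − (-9) = 273
Change in Q: 273 − 227 = 46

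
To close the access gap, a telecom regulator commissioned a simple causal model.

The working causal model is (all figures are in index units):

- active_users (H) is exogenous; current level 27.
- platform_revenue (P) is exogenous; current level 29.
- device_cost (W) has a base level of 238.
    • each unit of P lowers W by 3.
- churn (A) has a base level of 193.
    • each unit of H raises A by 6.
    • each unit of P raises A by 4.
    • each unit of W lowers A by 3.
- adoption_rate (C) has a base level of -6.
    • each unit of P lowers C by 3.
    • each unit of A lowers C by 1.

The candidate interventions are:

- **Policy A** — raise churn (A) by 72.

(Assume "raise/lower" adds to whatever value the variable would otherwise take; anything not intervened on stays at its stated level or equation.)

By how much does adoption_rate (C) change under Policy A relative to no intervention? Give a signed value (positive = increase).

Baseline:
  H = 27
  P = 29
  W = 238 − 3·29 = 151
  A = 193 + 6·27 + 4·29 − 3·151 = 18
  C = -6 − 3·29 − 18 = -111
Policy A (A + 72):
  H = 27
  P = 29
  W = 238 − 3·29 = 151
  A = 193 + 6·27 + 4·29 − 3·151 (+72 from intervention) = 90
  C = -6 − 3·29 − 90 = -183
Change in C: -183 − (-111) = -72

-72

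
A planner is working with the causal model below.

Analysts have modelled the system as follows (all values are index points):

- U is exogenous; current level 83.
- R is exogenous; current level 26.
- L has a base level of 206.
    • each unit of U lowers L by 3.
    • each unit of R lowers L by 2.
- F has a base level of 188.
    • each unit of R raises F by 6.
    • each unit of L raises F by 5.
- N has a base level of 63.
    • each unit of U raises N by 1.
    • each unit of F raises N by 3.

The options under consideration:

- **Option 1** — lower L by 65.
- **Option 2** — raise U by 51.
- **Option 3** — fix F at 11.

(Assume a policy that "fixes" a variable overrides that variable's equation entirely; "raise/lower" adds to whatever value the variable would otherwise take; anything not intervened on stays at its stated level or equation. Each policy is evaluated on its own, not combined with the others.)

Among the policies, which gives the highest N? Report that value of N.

Option 1 (L − 65):
  U = 83
  R = 26
  L = 206 − 3·83 − 2·26 (−65 from intervention) = -160
  F = 188 + 6·26 + 5·(-160) = -456
  N = 63 + 83 + 3·(-456) = -1222
Option 2 (U + 51):
  U = 83 + 51 = 134
  R = 26
  L = 206 − 3·134 − 2·26 = -248
  F = 188 + 6·26 + 5·(-248) = -896
  N = 63 + 134 + 3·(-896) = -2491
Option 3 (F := 11):
  U = 83
  R = 26
  L = 206 − 3·83 − 2·26 = -95
  F = 11
  N = 63 + 83 + 3·11 = 179
Comparing — Option 1: N=-1222, Option 2: N=-2491, Option 3: N=179. Highest is 179 (Option 3).

179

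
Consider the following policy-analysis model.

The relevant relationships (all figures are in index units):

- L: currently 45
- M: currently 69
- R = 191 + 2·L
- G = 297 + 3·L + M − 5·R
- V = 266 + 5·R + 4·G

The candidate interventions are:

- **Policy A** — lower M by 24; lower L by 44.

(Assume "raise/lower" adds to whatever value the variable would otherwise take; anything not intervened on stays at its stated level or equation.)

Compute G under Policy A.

Policy A (M − 24, L − 44):
  L = 45 − 44 = 1
  M = 69 − 24 = 45
  R = 191 + 2·1 = 193
  G = 297 + 3·1 + 45 − 5·193 = -620

-620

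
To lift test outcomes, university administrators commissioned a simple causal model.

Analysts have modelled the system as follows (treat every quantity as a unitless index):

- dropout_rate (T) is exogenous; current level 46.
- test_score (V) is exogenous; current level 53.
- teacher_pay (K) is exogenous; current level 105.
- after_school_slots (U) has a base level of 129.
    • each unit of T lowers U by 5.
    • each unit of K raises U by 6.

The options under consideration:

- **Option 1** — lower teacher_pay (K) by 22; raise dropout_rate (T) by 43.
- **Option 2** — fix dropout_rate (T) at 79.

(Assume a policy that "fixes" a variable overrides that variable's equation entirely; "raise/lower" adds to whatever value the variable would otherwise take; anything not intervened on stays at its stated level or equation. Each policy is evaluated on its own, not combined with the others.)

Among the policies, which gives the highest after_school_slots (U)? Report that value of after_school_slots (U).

Option 1 (K − 22, T + 43):
  T = 46 + 43 = 89
  K = 105 − 22 = 83
  U = 129 − 5·89 + 6·83 = 182
Option 2 (T := 79):
  T = 79
  K = 105
  U = 129 − 5·79 + 6·105 = 364
Comparing — Option 1: U=182, Option 2: U=364. Highest is 364 (Option 2).

364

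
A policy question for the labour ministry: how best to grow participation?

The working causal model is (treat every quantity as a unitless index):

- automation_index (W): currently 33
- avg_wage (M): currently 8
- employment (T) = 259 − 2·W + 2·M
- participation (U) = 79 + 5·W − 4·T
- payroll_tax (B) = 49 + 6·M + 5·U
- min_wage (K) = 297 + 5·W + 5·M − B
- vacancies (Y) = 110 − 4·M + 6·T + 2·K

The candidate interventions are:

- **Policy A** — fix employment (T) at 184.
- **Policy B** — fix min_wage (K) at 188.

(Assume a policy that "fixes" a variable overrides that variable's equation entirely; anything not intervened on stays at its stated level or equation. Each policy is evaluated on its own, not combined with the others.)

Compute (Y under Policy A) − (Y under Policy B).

Policy A (T := 184):
  W = 33
  M = 8
  T = 184
  U = 79 + 5·33 − 4·184 = -492
  B = 49 + 6·8 + 5·(-492) = -2363
  K = 297 + 5·33 + 5·8 − (-2363) = 2865
  Y = 110 − 4·8 + 6·184 + 2·2865 = 6912
Policy B (K := 188):
  W = 33
  M = 8
  T = 259 − 2·33 + 2·8 = 209
  U = 79 + 5·33 − 4·209 = -592
  B = 49 + 6·8 + 5·(-592) = -2863
  K = 188
  Y = 110 − 4·8 + 6·209 + 2·188 = 1708
Y: 6912 − 1708 = 5204

5204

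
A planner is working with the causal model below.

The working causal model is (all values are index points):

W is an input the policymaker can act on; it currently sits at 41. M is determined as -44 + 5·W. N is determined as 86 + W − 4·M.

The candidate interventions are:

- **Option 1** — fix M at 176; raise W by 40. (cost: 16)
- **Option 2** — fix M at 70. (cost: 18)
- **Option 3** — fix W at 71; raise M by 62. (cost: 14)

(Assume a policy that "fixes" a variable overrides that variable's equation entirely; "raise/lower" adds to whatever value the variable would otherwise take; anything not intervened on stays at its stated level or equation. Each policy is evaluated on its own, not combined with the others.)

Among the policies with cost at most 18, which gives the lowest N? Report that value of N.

-1335

Option 1 (M := 176, W + 40):
  W = 41 + 40 = 81
  M = 176
  N = 86 + 81 − 4·176 = -537
Option 2 (M := 70):
  W = 41
  M = 70
  N = 86 + 41 − 4·70 = -153
Option 3 (W := 71, M + 62):
  W = 71
  M = -44 + 5·71 (+62 from intervention) = 373
  N = 86 + 71 − 4·373 = -1335
Comparing — Option 1: N=-537, Option 2: N=-153, Option 3: N=-1335. Lowest is -1335 (Option 3).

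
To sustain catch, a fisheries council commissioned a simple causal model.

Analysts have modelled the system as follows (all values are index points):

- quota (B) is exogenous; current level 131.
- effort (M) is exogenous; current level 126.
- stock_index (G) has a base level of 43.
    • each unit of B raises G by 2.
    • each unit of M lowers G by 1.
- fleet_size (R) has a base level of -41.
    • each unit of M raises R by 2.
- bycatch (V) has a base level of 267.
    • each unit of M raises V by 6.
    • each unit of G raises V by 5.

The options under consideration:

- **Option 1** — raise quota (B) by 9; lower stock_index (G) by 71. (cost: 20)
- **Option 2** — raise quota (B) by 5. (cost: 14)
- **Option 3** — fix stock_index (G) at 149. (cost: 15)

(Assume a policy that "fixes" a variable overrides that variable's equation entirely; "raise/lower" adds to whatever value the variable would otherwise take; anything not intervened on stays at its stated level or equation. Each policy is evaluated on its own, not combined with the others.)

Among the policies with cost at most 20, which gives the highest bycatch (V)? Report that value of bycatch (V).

Option 1 (B + 9, G − 71):
  B = 131 + 9 = 140
  M = 126
  G = 43 + 2·140 − 126 (−71 from intervention) = 126
  V = 267 + 6·126 + 5·126 = 1653
Option 2 (B + 5):
  B = 131 + 5 = 136
  M = 126
  G = 43 + 2·136 − 126 = 189
  V = 267 + 6·126 + 5·189 = 1968
Option 3 (G := 149):
  B = 131
  M = 126
  G = 149
  V = 267 + 6·126 + 5·149 = 1768
Comparing — Option 1: V=1653, Option 2: V=1968, Option 3: V=1768. Highest is 1968 (Option 2).

1968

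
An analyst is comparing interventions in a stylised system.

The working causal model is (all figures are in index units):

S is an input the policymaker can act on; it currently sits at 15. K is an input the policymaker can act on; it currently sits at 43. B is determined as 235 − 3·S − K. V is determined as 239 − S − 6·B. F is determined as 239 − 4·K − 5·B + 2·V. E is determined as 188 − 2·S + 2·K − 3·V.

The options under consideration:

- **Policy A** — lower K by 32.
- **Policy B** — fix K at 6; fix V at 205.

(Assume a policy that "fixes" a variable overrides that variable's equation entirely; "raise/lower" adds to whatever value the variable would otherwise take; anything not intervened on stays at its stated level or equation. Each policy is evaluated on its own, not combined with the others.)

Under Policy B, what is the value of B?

184

Policy B (K := 6, V := 205):
  S = 15
  K = 6
  B = 235 − 3·15 − 6 = 184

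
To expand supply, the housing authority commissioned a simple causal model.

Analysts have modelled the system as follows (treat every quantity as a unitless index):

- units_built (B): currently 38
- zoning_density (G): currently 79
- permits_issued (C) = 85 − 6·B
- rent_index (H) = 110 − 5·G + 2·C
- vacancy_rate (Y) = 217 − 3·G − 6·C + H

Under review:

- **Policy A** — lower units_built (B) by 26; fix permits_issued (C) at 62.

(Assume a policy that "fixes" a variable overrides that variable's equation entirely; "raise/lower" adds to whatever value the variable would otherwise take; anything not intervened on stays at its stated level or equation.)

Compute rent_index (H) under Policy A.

Policy A (B − 26, C := 62):
  B = 38 − 26 = 12
  G = 79
  C = 62
  H = 110 − 5·79 + 2·62 = -161

-161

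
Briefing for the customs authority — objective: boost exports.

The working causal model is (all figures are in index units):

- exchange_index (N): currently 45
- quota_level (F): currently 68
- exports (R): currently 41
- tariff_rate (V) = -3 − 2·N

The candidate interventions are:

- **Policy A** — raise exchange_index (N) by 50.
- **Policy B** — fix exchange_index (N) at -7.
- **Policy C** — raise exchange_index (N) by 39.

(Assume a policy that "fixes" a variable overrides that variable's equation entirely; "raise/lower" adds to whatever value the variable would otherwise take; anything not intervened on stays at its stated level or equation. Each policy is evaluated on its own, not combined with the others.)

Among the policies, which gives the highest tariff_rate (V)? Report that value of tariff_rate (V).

11

Policy A (N + 50):
  N = 45 + 50 = 95
  V = -3 − 2·95 = -193
Policy B (N := -7):
  N = -7
  V = -3 − 2·(-7) = 11
Policy C (N + 39):
  N = 45 + 39 = 84
  V = -3 − 2·84 = -171
Comparing — Policy A: V=-193, Policy B: V=11, Policy C: V=-171. Highest is 11 (Policy B).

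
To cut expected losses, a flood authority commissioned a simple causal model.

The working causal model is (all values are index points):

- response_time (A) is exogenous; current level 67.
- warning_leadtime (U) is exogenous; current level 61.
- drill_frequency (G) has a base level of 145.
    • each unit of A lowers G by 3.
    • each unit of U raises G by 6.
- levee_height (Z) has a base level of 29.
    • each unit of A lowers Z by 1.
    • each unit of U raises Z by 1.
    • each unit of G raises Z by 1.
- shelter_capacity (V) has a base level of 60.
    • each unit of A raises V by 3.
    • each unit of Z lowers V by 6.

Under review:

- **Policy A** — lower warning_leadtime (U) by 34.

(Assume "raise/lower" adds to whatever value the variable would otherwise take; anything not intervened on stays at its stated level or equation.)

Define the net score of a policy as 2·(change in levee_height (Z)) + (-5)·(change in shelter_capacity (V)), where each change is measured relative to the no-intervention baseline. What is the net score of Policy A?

-7616

Baseline:
  A = 67
  U = 61
  G = 145 − 3·67 + 6·61 = 310
  Z = 29 − 67 + 61 + 310 = 333
  V = 60 + 3·67 − 6·333 = -1737
Policy A (U − 34):
  A = 67
  U = 61 − 34 = 27
  G = 145 − 3·67 + 6·27 = 106
  Z = 29 − 67 + 27 + 106 = 95
  V = 60 + 3·67 − 6·95 = -309
ΔZ = 95 − 333 = -238; ΔV = -309 − (-1737) = 1428
Score = 2·(-238) + (-5)·1428 = -7616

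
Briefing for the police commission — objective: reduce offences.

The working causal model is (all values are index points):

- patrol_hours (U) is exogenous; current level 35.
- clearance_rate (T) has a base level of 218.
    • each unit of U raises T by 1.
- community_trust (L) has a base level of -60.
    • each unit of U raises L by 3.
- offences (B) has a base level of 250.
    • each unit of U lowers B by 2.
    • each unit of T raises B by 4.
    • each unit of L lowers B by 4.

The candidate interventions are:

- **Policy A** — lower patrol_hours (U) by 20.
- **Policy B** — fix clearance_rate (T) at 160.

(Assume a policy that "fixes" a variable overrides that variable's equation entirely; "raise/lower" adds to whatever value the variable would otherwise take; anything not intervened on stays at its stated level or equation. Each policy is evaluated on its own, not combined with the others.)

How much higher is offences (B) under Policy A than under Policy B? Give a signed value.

Policy A (U − 20):
  U = 35 − 20 = 15
  T = 218 + 15 = 233
  L = -60 + 3·15 = -15
  B = 250 − 2·15 + 4·233 − 4·(-15) = 1212
Policy B (T := 160):
  U = 35
  T = 160
  L = -60 + 3·35 = 45
  B = 250 − 2·35 + 4·160 − 4·45 = 640
B: 1212 − 640 = 572

572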